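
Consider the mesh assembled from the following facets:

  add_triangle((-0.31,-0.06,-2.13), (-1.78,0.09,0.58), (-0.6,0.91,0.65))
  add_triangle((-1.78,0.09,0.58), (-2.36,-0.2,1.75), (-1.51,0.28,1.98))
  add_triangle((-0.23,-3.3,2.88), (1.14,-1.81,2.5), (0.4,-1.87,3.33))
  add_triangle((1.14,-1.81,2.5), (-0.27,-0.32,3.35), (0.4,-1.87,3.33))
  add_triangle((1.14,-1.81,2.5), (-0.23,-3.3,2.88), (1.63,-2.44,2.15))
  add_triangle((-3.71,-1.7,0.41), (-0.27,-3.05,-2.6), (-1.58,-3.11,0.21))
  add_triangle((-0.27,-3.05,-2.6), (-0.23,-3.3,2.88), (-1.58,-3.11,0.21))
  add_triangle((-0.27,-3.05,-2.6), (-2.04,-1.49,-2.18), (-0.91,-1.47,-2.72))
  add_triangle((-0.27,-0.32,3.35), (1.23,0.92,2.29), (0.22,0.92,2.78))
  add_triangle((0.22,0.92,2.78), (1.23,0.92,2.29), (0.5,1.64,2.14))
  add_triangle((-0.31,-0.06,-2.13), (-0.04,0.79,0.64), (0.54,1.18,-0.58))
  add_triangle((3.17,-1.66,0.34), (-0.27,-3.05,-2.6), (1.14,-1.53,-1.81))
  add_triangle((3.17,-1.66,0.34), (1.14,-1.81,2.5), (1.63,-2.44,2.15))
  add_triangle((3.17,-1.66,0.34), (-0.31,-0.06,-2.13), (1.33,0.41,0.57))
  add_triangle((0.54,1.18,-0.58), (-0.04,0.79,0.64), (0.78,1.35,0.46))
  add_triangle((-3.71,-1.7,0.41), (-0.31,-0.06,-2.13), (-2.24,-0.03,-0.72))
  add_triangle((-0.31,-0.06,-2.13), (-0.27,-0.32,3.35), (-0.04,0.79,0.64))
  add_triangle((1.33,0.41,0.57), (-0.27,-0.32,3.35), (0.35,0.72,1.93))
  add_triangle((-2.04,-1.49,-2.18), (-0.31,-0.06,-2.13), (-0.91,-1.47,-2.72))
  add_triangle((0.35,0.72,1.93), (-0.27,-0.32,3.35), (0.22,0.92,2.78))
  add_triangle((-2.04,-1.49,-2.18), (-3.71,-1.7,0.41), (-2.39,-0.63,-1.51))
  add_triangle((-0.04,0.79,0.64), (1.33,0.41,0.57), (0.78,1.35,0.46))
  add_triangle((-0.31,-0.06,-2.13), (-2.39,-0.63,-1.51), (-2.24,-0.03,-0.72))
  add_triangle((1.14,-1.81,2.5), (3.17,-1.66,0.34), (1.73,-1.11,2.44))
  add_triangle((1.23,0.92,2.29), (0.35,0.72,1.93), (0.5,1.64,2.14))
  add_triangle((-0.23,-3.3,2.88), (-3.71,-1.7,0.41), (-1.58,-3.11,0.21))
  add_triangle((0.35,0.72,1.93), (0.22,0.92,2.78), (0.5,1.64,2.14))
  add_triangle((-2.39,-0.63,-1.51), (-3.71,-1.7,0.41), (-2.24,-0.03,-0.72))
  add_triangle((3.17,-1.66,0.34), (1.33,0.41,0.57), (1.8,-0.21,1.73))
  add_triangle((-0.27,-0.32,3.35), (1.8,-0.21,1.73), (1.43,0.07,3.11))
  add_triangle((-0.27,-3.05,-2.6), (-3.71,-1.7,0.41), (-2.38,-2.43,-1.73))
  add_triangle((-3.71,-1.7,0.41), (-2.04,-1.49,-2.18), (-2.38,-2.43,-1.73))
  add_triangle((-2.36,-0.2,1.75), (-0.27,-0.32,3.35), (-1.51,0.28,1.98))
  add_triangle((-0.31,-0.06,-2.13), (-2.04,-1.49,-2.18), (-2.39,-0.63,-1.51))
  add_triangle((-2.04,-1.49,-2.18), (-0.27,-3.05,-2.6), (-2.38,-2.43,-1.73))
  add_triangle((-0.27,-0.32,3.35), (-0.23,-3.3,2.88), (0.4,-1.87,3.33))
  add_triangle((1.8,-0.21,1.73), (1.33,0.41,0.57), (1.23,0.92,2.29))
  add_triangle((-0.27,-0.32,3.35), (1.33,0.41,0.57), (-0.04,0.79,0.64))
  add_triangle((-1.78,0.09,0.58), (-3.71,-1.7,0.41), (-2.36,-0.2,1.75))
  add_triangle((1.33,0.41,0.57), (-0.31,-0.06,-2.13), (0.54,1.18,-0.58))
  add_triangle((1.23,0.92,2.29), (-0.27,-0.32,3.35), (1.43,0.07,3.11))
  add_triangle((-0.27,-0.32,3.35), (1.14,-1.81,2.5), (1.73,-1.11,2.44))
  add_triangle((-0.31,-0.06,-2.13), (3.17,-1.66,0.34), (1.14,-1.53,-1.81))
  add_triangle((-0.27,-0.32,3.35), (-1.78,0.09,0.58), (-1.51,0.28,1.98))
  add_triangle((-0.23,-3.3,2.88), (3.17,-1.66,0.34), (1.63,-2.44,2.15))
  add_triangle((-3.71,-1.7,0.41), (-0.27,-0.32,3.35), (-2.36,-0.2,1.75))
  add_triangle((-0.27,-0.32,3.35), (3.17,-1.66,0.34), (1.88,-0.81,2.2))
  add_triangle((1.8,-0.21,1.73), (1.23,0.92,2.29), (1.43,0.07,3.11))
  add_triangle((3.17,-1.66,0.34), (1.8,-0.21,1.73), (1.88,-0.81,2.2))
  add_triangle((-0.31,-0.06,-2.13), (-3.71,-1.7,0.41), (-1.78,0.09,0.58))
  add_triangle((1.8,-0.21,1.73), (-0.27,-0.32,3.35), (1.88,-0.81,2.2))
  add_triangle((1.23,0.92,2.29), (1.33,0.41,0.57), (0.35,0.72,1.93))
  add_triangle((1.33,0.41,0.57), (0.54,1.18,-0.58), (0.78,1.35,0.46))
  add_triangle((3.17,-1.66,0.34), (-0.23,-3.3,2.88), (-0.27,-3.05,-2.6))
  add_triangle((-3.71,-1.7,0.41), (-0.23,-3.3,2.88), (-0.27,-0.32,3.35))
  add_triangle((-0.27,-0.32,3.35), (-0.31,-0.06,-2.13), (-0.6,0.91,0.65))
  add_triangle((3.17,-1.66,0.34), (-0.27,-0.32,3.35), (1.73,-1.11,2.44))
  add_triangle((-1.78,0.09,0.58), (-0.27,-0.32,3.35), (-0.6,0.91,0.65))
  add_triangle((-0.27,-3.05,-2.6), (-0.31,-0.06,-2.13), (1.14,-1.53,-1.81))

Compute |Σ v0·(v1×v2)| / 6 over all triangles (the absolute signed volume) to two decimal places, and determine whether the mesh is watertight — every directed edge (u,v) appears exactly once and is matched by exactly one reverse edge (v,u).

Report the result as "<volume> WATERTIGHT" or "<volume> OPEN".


60.73 OPEN

Per-triangle v0·(v1×v2)/6:
  t1: +0.5720
  t2: +0.2002
  t3: +0.9140
  t4: +0.5760
  t5: +0.8969
  t6: +3.9440
  t7: +3.8661
  t8: +1.0621
  t9: +0.6540
  t10: +0.4279
  t11: +0.2277
  t12: +1.9906
  t13: +0.7271
  t14: +1.1755
  t15: +0.1215
  t16: -1.2843
  t17: +0.2272
  t18: -0.5637
  t19: +0.5914
  t20: -0.1104
  t21: +1.3009
  t22: +0.1393
  t23: +0.4378
  t24: +1.1885
  t25: -0.2182
  t26: +4.1416
  t27: -0.0727
  t28: +0.8148
  t29: +0.7331
  t30: +0.4395
  t31: +1.4281
  t32: +1.3080
  t33: +0.6060
  t34: +0.7414
  t35: +1.3325
  t36: +1.1270
  t37: +0.4138
  t38: +0.6509
  t39: +0.6250
  t40: +0.4423
  t41: +0.7786
  t42: +1.0333
  t43: +0.8066
  t44: -0.3444
  t45: +1.1348
  t46: +1.9902
  t47: +0.7986
  t48: +0.4750
  t49: +0.6318
  t50: +1.2314
  t51: +0.5981
  t52: +0.0258
  t53: +0.2278
  t54: +9.5438
  t55: +6.2120
  t56: -0.3420
  t57: -0.1853
  t58: +0.8963
  t59: +1.4262
Σ = +60.7342 → |volume| = 60.73

Directed edges: 177 total; 3 unmatched, e.g. (-0.91,-1.47,-2.72)→(-0.27,-3.05,-2.6) → open.


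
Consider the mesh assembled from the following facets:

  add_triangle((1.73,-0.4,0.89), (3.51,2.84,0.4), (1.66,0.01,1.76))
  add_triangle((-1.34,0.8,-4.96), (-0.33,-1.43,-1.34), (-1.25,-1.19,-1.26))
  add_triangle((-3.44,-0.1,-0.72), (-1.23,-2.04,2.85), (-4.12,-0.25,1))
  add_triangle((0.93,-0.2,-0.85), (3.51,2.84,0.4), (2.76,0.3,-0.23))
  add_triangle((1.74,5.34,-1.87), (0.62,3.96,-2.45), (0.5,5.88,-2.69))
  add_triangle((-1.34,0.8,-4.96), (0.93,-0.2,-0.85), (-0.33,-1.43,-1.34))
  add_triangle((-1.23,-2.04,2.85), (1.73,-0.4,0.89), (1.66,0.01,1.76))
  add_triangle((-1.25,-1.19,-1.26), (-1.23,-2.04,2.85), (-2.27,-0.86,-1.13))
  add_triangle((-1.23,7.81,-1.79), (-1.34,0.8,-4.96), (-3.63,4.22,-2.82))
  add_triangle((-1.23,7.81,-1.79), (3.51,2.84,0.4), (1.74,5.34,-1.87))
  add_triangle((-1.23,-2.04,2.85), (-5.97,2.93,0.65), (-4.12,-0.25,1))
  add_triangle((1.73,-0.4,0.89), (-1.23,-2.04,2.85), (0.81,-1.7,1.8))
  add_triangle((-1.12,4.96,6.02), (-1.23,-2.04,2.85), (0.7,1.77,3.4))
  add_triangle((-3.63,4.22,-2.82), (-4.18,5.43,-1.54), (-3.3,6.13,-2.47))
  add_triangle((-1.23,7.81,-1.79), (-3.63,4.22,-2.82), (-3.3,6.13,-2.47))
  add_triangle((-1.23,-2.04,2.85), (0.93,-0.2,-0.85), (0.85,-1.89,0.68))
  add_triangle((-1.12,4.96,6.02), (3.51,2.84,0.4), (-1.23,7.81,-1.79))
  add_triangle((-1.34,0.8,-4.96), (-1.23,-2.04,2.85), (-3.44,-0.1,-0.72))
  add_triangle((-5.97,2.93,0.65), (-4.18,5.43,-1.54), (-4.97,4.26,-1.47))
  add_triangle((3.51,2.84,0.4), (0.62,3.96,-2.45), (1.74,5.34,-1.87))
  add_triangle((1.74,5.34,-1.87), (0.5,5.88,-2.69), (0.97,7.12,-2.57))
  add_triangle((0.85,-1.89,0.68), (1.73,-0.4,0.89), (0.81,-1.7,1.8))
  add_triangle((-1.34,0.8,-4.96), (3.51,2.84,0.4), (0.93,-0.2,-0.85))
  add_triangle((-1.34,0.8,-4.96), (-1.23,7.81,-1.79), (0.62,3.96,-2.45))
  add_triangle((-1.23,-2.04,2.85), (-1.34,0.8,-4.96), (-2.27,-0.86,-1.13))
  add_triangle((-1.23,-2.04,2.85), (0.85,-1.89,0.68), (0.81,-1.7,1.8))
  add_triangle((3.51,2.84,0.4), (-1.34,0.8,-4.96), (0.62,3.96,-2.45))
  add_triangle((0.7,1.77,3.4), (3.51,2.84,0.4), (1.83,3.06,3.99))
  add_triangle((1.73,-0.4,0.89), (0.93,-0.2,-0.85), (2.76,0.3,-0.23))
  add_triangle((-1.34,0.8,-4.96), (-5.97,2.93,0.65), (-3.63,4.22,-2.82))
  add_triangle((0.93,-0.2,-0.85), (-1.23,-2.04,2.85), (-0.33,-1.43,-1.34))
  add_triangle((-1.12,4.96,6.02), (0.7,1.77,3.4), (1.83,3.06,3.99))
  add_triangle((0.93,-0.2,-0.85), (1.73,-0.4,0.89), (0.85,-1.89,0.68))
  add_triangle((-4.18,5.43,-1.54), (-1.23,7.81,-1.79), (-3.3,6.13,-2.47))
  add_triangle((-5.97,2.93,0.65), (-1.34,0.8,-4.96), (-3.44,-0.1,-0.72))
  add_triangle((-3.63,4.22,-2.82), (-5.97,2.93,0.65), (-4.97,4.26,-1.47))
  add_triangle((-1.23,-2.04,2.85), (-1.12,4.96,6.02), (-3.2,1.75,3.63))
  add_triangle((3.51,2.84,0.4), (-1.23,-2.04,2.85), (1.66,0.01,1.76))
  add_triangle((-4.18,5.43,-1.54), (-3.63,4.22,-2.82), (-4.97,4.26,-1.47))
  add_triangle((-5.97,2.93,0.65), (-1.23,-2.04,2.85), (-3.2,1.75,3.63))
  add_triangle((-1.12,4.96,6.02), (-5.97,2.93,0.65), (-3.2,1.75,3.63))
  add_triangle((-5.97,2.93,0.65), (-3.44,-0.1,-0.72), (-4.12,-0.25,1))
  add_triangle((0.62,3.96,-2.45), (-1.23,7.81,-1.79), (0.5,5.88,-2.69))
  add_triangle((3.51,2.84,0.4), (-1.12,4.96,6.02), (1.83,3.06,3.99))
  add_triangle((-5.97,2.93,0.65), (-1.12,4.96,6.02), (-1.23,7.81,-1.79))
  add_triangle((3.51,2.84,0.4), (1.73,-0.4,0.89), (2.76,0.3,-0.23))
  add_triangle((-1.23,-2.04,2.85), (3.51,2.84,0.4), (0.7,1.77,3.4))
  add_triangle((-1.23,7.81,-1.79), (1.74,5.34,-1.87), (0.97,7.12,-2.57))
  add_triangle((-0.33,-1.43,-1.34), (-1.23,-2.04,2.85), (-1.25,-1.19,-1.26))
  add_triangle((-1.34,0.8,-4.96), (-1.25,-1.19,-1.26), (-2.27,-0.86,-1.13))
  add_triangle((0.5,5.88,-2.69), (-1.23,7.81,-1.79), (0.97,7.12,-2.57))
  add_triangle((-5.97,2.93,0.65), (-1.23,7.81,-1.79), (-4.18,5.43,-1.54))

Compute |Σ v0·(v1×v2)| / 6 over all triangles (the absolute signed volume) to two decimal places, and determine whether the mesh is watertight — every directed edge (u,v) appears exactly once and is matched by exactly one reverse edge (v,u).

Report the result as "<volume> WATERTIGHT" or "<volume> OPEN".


Per-triangle v0·(v1×v2)/6:
  t1: +1.1135
  t2: +1.2747
  t3: +1.9080
  t4: +0.7777
  t5: +0.9635
  t6: +1.5691
  t7: +1.0027
  t8: +1.3182
  t9: +15.5097
  t10: +6.8588
  t11: +4.6897
  t12: +0.5920
  t13: +6.5911
  t14: +2.3368
  t15: +1.5194
  t16: +0.0637
  t17: +37.3286
  t18: +3.8826
  t19: +3.1461
  t20: +1.6138
  t21: +0.6614
  t22: +0.5696
  t23: +3.7324
  t24: +10.1699
  t25: -0.8435
  t26: +0.8342
  t27: +6.9474
  t28: +0.4050
  t29: +0.3522
  t30: +11.9328
  t31: +0.9879
  t32: +2.3577
  t33: +0.6476
  t34: +3.7114
  t35: +9.2403
  t36: +0.9455
  t37: +10.2443
  t38: +1.3719
  t39: +2.3931
  t40: +9.1171
  t41: +13.3472
  t42: +3.4556
  t43: +0.6900
  t44: +7.2971
  t45: +50.7335
  t46: +1.3569
  t47: +4.1348
  t48: +1.3929
  t49: +1.1331
  t50: +1.4791
  t51: +1.9127
  t52: +7.8380
Σ = +264.6088 → |volume| = 264.61

Directed edges: 156 total, each appears once with its reverse present → watertight.

264.61 WATERTIGHT


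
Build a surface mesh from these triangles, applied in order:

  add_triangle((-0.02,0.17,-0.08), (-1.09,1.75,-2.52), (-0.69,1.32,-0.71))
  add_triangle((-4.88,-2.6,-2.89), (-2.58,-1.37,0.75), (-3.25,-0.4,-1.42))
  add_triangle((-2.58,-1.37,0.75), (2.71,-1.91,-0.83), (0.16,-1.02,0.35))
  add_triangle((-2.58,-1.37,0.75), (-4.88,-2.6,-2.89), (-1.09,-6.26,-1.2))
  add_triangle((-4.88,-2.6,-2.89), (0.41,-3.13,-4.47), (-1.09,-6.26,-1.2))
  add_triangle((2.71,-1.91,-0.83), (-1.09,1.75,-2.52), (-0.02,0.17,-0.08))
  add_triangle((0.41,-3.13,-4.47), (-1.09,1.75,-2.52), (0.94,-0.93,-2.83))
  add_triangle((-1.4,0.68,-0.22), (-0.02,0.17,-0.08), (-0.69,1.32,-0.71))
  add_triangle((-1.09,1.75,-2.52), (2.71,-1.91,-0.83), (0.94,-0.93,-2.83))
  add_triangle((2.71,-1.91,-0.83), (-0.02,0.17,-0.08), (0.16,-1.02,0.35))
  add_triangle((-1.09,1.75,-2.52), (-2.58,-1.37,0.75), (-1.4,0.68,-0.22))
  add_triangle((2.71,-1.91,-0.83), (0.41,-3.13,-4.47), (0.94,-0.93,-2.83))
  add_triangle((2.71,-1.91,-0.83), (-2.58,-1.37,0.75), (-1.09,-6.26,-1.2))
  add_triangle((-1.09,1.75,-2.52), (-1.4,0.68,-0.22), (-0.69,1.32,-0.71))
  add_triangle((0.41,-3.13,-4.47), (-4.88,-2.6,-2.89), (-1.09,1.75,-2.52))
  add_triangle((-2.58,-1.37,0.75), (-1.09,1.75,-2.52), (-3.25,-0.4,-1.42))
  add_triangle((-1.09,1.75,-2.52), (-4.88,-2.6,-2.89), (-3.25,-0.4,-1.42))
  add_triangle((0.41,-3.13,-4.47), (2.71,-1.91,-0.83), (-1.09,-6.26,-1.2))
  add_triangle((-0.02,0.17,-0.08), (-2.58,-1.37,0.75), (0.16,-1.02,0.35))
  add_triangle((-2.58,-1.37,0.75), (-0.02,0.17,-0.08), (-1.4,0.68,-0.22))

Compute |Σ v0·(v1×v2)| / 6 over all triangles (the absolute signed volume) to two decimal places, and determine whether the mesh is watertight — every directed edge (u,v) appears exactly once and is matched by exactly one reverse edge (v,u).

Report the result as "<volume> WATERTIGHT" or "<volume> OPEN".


74.19 WATERTIGHT

Per-triangle v0·(v1×v2)/6:
  t1: +0.0235
  t2: +2.4651
  t3: +0.5911
  t4: +10.5199
  t5: +20.2590
  t6: +0.1628
  t7: +2.8167
  t8: +0.0048
  t9: +1.4720
  t10: -0.0072
  t11: +1.1085
  t12: +2.7371
  t13: +2.0813
  t14: +0.3684
  t15: +14.0389
  t16: +0.7508
  t17: +2.9868
  t18: +11.8228
  t19: -0.0100
  t20: -0.0038
Σ = +74.1885 → |volume| = 74.19

Directed edges: 60 total, each appears once with its reverse present → watertight.


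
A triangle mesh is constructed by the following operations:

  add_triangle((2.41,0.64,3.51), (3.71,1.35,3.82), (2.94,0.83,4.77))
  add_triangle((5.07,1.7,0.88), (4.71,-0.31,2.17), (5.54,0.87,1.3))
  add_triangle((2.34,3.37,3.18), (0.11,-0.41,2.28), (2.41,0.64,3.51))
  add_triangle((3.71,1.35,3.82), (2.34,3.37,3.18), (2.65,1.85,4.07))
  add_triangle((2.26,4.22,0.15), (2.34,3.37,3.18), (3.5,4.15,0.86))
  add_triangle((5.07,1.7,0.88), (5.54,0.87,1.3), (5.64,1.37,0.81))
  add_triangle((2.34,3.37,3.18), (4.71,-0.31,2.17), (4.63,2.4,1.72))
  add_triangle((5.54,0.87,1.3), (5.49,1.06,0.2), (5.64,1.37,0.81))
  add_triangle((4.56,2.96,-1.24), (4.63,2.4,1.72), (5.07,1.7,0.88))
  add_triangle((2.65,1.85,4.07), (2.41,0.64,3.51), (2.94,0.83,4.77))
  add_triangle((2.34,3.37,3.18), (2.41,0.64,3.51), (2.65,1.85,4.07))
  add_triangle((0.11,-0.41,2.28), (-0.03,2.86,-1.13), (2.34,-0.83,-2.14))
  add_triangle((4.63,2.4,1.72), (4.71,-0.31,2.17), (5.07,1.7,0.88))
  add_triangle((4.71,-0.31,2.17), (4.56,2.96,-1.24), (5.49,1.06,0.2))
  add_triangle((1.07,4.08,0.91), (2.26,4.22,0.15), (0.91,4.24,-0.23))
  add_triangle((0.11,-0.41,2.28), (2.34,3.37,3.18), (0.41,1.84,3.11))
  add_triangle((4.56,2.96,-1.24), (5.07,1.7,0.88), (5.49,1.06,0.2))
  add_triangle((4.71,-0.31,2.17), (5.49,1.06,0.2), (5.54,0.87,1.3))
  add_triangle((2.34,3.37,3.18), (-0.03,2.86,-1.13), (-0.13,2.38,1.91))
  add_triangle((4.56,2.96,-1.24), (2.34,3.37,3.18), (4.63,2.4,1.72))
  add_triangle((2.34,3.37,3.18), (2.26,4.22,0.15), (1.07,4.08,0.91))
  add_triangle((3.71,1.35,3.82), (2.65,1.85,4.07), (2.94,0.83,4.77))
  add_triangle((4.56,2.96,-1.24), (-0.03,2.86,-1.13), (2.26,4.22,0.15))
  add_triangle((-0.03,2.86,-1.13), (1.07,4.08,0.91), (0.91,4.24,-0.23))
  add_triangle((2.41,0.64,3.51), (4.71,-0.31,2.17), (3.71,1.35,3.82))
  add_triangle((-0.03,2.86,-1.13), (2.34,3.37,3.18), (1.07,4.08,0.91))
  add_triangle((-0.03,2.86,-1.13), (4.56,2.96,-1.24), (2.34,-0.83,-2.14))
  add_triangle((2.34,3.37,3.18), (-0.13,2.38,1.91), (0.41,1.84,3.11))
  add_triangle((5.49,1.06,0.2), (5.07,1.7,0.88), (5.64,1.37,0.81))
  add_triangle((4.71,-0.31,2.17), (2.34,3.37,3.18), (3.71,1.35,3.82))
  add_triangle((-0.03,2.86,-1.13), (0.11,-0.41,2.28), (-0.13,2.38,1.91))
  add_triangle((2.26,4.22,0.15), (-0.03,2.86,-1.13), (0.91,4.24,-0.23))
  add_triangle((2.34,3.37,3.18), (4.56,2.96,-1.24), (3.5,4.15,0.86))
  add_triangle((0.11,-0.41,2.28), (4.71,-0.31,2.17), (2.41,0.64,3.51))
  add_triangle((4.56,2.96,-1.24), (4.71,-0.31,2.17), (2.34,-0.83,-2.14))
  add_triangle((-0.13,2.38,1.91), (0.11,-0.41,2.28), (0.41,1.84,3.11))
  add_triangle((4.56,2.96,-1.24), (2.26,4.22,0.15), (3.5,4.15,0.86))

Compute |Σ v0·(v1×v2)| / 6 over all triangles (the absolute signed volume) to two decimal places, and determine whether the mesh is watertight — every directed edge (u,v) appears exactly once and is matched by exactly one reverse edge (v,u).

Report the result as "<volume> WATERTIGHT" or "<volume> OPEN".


66.83 OPEN

Per-triangle v0·(v1×v2)/6:
  t1: +0.1028
  t2: +0.5884
  t3: +2.3001
  t4: +1.6669
  t5: +2.4814
  t6: +0.2900
  t7: +5.6057
  t8: +0.3928
  t9: +2.5630
  t10: -0.2206
  t11: -0.3373
  t12: -2.4780
  t13: +2.4315
  t14: -2.2337
  t15: +1.0307
  t16: +1.6042
  t17: +2.2508
  t18: +0.8602
  t19: +3.4532
  t20: +5.9469
  t21: +2.6879
  t22: +1.1534
  t23: +4.0545
  t24: +0.3808
  t25: +1.6798
  t26: -0.4625
  t27: +5.3225
  t28: +1.5391
  t29: +0.2201
  t30: +3.2086
  t31: -0.2497
  t32: +0.7606
  t33: +2.8984
  t34: +2.1563
  t35: +10.0086
  t36: +0.4716
  t37: +2.6994
Σ = +66.8282 → |volume| = 66.83

Directed edges: 111 total; 3 unmatched, e.g. (2.34,-0.83,-2.14)→(0.11,-0.41,2.28) → open.


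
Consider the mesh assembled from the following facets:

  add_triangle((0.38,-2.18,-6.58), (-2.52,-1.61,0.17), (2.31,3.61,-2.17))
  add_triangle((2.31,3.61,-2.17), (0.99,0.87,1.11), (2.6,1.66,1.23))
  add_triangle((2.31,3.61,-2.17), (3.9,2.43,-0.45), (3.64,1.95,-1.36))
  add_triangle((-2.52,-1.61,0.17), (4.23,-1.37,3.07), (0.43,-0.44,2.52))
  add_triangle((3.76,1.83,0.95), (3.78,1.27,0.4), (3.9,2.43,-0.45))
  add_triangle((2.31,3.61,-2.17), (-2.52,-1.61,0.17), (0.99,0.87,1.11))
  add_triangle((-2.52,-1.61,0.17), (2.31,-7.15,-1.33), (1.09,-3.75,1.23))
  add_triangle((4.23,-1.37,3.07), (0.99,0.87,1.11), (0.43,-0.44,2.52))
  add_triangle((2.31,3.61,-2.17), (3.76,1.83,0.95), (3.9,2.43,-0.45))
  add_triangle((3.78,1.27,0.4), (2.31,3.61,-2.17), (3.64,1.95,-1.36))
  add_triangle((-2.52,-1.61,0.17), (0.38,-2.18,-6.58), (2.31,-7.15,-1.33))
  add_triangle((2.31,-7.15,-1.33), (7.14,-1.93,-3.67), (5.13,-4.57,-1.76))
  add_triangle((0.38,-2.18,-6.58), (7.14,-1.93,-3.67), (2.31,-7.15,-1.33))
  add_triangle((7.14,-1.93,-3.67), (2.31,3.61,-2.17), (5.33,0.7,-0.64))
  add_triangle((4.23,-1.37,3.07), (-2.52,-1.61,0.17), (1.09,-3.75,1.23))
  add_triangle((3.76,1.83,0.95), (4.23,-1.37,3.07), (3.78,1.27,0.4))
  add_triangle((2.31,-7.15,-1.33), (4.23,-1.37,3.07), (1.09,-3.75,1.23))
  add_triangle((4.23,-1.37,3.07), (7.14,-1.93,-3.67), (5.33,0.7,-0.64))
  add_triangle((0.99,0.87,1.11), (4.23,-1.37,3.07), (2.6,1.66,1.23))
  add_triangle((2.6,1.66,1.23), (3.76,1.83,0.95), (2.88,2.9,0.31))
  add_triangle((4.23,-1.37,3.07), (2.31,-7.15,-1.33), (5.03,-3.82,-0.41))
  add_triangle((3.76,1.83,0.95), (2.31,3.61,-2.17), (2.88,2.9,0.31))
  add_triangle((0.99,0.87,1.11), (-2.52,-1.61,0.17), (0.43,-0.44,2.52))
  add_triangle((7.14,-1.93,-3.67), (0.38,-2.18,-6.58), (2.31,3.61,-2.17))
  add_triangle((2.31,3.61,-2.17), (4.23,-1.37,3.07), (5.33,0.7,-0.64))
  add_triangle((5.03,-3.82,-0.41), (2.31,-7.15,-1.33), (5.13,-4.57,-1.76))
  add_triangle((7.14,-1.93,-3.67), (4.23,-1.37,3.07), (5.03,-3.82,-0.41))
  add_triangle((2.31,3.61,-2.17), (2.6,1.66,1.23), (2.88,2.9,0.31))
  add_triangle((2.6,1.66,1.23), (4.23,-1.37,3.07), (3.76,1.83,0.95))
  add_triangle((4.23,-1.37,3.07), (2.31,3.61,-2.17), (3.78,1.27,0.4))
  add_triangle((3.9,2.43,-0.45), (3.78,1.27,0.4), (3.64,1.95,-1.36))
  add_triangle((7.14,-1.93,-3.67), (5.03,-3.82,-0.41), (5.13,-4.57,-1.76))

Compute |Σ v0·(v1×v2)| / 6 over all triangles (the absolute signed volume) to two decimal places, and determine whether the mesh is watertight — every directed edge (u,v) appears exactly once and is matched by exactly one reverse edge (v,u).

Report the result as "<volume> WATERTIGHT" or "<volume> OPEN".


Per-triangle v0·(v1×v2)/6:
  t1: +7.9246
  t2: +0.9301
  t3: +1.7197
  t4: +3.3527
  t5: +0.6975
  t6: +1.2557
  t7: +6.9152
  t8: +1.9363
  t9: +1.3181
  t10: -2.0099
  t11: +22.5507
  t12: +7.3495
  t13: +49.2273
  t14: +13.0833
  t15: +4.0364
  t16: +1.9071
  t17: +9.1812
  t18: +13.9258
  t19: +1.2421
  t20: +0.6414
  t21: +13.6829
  t22: +1.9349
  t23: +0.6075
  t24: +34.6011
  t25: +7.2723
  t26: +5.4245
  t27: +14.7676
  t28: -0.5267
  t29: +1.7262
  t30: -0.4362
  t31: +0.8359
  t32: +5.6737
Σ = +232.7487 → |volume| = 232.75

Directed edges: 96 total, each appears once with its reverse present → watertight.

232.75 WATERTIGHT


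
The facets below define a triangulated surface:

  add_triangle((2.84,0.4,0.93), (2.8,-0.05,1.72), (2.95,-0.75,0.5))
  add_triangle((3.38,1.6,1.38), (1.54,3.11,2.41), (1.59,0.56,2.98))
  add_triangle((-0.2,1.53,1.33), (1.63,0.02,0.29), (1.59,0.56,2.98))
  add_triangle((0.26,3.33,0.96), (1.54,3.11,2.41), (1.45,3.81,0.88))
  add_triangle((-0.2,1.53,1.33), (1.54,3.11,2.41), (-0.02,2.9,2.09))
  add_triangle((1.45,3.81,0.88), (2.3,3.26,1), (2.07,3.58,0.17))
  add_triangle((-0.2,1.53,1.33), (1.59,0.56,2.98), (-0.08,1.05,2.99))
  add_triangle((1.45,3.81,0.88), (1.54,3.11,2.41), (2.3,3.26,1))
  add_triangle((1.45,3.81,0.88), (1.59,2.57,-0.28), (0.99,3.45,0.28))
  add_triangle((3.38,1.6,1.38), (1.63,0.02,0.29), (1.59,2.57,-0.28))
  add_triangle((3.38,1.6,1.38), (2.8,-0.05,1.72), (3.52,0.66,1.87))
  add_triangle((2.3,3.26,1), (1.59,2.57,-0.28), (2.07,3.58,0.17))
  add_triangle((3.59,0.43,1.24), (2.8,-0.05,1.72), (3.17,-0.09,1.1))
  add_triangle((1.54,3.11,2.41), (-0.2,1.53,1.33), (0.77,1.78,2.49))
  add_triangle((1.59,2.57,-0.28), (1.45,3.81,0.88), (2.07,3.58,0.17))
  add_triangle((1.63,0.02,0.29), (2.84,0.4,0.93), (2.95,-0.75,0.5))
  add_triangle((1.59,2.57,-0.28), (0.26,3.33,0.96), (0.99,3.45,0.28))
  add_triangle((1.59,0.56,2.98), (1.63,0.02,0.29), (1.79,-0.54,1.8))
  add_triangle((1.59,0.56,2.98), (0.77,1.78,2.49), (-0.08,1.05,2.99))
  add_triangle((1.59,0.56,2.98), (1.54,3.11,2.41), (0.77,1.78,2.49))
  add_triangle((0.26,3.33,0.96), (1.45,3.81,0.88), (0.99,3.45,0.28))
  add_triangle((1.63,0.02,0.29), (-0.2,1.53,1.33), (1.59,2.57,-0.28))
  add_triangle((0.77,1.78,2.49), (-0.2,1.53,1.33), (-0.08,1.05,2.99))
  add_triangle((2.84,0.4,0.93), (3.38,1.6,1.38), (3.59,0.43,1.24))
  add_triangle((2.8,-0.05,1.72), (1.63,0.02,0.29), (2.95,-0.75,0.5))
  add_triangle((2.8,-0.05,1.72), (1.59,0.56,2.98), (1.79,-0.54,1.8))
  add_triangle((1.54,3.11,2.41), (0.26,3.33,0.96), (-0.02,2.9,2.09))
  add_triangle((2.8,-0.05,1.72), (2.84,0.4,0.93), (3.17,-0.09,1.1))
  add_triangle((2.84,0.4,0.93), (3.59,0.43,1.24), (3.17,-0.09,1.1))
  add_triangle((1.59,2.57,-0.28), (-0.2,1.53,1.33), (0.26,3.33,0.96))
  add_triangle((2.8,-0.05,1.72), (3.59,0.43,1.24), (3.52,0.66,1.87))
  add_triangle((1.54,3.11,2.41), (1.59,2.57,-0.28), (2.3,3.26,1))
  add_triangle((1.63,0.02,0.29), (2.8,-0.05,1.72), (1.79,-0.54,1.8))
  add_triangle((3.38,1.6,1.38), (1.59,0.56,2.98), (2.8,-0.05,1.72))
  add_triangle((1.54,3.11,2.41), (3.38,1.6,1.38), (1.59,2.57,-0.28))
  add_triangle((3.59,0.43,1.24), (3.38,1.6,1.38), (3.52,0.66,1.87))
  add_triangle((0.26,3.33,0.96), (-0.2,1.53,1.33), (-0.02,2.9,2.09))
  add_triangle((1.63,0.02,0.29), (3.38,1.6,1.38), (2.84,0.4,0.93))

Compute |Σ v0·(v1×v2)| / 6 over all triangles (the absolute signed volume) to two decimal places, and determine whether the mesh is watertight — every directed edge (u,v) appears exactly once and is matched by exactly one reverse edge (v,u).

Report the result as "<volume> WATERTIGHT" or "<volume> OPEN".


Per-triangle v0·(v1×v2)/6:
  t1: +0.5411
  t2: +3.3197
  t3: -0.9223
  t4: +1.1253
  t5: +0.1870
  t6: +0.5528
  t7: -0.8446
  t8: +1.0820
  t9: +0.3800
  t10: +0.7778
  t11: -0.0084
  t12: +0.1520
  t13: +0.2104
  t14: +0.5429
  t15: +0.1373
  t16: +0.0882
  t17: -0.1427
  t18: -0.6293
  t19: +0.9563
  t20: +0.9027
  t21: +0.3698
  t22: -1.1805
  t23: +0.5174
  t24: +0.0440
  t25: -0.2615
  t26: +0.6673
  t27: +1.1098
  t28: -0.1909
  t29: +0.0141
  t30: -0.5044
  t31: +0.2582
  t32: -0.5563
  t33: +0.1526
  t34: +1.7434
  t35: +3.0699
  t36: +0.4375
  t37: +0.1008
  t38: +0.1026
Σ = +14.3019 → |volume| = 14.30

Directed edges: 114 total, each appears once with its reverse present → watertight.

14.30 WATERTIGHT


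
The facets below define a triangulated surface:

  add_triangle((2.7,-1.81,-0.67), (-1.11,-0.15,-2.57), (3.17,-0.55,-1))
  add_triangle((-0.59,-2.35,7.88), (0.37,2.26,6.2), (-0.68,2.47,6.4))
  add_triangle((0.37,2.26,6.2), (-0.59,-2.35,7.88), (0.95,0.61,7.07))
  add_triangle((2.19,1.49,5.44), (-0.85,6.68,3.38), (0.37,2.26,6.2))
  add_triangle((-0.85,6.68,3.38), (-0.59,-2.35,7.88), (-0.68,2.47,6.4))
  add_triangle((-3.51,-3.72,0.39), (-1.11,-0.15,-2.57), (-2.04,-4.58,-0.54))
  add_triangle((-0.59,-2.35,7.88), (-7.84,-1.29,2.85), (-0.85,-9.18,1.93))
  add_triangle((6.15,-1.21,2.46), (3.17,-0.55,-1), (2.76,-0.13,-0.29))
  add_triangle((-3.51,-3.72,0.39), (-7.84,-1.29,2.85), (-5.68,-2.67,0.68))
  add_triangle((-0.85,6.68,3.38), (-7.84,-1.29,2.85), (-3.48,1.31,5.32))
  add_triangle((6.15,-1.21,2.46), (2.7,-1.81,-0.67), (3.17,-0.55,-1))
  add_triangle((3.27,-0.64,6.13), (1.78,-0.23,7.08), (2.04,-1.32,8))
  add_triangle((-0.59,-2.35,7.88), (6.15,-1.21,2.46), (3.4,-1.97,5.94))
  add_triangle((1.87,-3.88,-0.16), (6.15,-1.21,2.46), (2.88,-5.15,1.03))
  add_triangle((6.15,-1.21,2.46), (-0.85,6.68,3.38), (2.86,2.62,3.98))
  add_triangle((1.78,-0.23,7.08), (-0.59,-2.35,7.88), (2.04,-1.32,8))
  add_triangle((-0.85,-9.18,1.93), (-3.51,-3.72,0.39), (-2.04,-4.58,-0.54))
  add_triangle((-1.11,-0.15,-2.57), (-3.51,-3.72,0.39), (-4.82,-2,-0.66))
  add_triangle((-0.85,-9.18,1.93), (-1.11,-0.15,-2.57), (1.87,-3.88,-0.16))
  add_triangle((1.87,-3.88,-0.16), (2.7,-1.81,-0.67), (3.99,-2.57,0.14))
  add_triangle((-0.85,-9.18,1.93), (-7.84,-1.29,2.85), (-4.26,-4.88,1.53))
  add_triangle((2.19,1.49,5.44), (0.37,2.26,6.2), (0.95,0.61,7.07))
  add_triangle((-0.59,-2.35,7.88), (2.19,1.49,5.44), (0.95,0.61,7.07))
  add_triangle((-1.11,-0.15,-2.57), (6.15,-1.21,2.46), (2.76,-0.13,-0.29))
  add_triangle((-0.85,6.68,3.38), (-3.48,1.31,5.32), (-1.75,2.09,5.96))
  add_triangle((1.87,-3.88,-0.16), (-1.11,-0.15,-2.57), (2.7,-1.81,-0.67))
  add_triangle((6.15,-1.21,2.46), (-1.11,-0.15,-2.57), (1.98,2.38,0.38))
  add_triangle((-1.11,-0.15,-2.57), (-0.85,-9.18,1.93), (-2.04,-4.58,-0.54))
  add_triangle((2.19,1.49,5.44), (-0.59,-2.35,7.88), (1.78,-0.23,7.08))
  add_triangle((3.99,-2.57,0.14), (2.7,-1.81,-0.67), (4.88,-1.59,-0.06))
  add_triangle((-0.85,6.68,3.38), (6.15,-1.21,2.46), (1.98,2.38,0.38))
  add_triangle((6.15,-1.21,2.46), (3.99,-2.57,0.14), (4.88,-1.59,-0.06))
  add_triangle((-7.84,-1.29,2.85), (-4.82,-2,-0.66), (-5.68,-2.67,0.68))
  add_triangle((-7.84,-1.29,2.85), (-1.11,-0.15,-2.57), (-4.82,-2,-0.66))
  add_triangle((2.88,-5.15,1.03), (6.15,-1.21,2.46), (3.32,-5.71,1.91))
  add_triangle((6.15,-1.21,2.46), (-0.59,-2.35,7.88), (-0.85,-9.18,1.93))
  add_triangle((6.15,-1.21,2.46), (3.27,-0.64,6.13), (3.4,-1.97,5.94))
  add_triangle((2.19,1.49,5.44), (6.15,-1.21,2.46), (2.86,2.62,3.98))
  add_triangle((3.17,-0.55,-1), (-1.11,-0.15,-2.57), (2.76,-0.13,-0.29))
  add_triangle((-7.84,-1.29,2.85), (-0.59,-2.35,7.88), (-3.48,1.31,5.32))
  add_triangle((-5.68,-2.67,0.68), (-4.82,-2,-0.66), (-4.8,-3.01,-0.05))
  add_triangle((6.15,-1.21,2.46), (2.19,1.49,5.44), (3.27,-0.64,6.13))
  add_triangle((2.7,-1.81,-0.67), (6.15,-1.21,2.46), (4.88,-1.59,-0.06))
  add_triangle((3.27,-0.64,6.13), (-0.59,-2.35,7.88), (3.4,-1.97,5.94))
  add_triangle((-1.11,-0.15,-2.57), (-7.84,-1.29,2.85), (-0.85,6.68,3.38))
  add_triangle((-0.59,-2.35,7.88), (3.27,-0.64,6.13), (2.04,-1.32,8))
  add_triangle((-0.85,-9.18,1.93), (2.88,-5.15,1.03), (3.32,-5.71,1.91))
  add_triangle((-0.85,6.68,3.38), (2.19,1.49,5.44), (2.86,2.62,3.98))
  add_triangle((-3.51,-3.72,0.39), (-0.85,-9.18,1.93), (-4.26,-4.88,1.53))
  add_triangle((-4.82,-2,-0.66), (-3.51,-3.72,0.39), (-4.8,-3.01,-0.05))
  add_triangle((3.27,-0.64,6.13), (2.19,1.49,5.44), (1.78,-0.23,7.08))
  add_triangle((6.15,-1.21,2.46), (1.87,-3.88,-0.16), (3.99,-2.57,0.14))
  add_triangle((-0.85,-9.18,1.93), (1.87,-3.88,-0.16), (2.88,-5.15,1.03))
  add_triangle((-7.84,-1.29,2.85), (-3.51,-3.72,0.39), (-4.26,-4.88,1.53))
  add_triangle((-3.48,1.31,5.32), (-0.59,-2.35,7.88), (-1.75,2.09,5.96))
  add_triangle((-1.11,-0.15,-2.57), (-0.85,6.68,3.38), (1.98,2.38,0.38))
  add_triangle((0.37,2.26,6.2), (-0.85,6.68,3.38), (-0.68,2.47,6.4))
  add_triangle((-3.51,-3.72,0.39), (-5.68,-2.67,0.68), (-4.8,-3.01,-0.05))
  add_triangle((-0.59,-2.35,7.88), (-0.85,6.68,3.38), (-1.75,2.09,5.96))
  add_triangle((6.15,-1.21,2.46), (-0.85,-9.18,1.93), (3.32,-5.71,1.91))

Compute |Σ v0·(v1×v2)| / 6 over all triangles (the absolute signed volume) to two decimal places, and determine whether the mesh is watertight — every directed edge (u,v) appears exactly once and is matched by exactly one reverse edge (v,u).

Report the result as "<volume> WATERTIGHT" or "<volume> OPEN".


Per-triangle v0·(v1×v2)/6:
  t1: +2.1027
  t2: +5.8809
  t3: +5.0050
  t4: +9.9653
  t5: +1.4051
  t6: +4.2701
  t7: +85.7767
  t8: +0.8549
  t9: +3.6772
  t10: +28.5803
  t11: +3.1050
  t12: +2.1477
  t13: +0.7537
  t14: +3.8266
  t15: +6.7963
  t16: +3.2872
  t17: +6.3096
  t18: +4.1797
  t19: +10.5096
  t20: +1.3500
  t21: +9.0714
  t22: +3.5227
  t23: +3.2261
  t24: -1.4264
  t25: +10.3896
  t26: +3.4853
  t27: +6.1909
  t28: +3.9115
  t29: +3.0248
  t30: +0.8008
  t31: +13.3107
  t32: +2.7411
  t33: +3.2860
  t34: +4.7922
  t35: +3.3666
  t36: +72.0208
  t37: +6.4463
  t38: +9.3052
  t39: +0.4331
  t40: +30.7937
  t41: +1.0397
  t42: +9.4783
  t43: -1.5074
  t44: +6.9717
  t45: +26.6287
  t46: +1.1017
  t47: +3.9547
  t48: +9.6284
  t49: +4.7257
  t50: +0.3920
  t51: +3.8280
  t52: +3.5802
  t53: +4.8315
  t54: +4.7615
  t55: +10.6928
  t56: +7.3751
  t57: +5.8292
  t58: +1.2025
  t59: +10.1320
  t60: +6.1898
Σ = +499.3117 → |volume| = 499.31

Directed edges: 180 total, each appears once with its reverse present → watertight.

499.31 WATERTIGHT


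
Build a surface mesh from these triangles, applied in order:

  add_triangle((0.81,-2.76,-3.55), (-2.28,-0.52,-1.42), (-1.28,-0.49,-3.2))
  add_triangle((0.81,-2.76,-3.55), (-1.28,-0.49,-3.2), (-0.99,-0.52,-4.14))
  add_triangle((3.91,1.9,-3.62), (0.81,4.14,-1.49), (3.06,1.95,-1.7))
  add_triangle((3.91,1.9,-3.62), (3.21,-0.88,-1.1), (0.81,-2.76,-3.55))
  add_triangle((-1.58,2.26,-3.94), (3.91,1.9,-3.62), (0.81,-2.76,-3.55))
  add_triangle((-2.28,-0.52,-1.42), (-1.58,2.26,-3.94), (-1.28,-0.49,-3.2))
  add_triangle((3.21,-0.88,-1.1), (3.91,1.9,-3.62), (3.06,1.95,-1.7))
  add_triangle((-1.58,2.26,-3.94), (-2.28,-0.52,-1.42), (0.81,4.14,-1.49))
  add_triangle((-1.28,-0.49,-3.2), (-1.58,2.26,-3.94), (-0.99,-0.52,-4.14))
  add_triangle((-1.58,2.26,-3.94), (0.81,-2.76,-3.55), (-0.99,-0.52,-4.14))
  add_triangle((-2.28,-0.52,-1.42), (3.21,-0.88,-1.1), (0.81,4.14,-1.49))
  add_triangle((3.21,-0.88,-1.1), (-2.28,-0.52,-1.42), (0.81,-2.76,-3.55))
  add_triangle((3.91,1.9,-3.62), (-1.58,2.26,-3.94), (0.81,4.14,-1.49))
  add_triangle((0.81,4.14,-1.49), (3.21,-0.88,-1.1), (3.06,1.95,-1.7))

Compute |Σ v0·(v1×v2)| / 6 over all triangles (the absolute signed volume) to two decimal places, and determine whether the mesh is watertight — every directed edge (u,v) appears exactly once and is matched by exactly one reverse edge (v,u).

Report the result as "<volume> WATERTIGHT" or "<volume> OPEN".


46.39 WATERTIGHT

Per-triangle v0·(v1×v2)/6:
  t1: +2.3836
  t2: +0.9228
  t3: +2.9895
  t4: +8.2990
  t5: +16.6282
  t6: +2.6150
  t7: +2.3664
  t8: +2.4569
  t9: +1.0173
  t10: +2.1349
  t11: -5.8799
  t12: -0.9842
  t13: +11.7302
  t14: -0.2888
Σ = +46.3907 → |volume| = 46.39

Directed edges: 42 total, each appears once with its reverse present → watertight.


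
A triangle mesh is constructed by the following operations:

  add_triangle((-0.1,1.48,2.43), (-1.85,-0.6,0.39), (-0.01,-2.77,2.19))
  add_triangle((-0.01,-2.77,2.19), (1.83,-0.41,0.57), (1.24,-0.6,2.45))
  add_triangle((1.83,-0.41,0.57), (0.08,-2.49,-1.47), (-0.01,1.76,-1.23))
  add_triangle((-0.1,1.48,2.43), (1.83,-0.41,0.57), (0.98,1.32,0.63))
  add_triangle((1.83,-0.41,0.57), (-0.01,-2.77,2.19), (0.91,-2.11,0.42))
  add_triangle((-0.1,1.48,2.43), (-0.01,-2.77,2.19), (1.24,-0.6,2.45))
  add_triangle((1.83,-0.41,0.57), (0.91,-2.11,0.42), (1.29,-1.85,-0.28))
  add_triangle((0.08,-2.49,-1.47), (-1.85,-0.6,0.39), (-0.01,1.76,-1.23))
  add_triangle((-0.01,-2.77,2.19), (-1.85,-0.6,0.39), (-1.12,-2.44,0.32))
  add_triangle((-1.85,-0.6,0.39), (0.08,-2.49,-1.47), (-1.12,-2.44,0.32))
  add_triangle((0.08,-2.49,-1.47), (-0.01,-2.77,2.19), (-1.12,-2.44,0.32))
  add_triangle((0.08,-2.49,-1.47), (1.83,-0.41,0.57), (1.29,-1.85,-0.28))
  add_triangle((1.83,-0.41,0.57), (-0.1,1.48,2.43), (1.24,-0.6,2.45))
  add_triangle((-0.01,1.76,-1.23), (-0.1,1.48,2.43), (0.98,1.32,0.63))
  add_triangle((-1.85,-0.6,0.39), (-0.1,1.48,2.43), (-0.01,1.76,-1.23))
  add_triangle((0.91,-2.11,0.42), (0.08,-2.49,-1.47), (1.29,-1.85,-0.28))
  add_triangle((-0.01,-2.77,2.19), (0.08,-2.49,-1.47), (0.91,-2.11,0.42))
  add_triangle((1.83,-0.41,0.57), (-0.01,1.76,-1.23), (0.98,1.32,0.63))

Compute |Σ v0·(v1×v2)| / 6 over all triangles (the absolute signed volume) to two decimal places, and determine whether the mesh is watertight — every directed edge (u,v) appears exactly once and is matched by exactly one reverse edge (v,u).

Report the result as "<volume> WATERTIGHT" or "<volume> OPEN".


Per-triangle v0·(v1×v2)/6:
  t1: +3.0753
  t2: +1.5295
  t3: +1.7265
  t4: +1.0113
  t5: +1.1595
  t6: +2.1606
  t7: +0.4614
  t8: +1.7458
  t9: +1.3294
  t10: +0.9956
  t11: +1.8301
  t12: +0.1977
  t13: +1.1593
  t14: +1.0452
  t15: +1.8842
  t16: +0.5668
  t17: +1.4054
  t18: +0.7502
Σ = +24.0339 → |volume| = 24.03

Directed edges: 54 total, each appears once with its reverse present → watertight.

24.03 WATERTIGHT


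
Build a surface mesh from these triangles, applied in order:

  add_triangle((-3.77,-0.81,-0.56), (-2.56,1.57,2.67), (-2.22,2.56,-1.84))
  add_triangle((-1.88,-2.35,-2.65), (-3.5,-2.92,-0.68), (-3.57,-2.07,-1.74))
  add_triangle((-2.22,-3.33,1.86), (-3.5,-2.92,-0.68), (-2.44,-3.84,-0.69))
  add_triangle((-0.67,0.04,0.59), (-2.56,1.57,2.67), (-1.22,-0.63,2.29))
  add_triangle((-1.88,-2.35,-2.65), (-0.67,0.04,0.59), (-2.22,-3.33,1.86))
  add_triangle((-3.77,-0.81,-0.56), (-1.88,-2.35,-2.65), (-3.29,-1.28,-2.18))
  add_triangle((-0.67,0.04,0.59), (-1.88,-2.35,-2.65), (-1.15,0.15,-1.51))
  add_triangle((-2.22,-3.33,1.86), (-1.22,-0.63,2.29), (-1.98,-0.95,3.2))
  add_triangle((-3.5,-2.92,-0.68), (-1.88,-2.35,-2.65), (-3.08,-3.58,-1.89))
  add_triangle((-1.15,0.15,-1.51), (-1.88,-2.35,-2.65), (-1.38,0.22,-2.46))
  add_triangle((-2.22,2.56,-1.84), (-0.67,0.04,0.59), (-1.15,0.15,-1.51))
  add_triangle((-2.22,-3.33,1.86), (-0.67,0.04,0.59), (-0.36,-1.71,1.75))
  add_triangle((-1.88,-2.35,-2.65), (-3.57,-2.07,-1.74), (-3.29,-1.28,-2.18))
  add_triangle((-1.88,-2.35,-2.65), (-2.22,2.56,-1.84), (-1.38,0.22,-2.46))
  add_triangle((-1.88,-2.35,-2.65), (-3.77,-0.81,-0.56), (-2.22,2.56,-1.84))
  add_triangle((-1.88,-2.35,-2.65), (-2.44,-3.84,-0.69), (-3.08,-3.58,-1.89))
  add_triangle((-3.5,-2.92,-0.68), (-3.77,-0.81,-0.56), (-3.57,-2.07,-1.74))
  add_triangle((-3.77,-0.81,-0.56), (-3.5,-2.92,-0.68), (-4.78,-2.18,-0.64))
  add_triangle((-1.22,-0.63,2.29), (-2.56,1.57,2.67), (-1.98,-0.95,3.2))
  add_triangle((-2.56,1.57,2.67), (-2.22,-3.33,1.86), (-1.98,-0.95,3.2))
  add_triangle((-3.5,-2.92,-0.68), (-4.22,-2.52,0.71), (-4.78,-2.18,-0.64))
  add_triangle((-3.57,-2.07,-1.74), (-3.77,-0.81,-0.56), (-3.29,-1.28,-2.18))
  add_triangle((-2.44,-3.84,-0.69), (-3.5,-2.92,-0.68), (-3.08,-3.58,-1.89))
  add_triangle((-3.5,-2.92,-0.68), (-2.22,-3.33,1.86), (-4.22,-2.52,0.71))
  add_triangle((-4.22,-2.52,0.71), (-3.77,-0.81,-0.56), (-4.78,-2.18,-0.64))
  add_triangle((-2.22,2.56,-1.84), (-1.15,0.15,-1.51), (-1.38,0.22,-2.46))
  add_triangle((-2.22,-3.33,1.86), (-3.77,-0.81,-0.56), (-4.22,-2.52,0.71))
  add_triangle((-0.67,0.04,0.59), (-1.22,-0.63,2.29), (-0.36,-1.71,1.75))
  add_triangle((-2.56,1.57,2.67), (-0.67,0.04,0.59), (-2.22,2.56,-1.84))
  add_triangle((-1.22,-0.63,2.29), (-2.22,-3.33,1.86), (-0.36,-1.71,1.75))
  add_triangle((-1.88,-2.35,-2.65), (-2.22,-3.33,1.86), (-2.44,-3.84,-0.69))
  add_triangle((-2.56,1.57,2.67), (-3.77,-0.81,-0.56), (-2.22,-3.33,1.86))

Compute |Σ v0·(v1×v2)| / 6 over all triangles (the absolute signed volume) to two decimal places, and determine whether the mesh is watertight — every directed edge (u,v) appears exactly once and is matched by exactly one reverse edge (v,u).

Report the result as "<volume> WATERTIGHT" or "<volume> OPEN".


37.11 WATERTIGHT

Per-triangle v0·(v1×v2)/6:
  t1: +7.8324
  t2: +1.6877
  t3: +2.5978
  t4: -0.2250
  t5: -1.6386
  t6: -1.2143
  t7: -0.7327
  t8: +0.2633
  t9: +0.7578
  t10: -0.3237
  t11: -0.6493
  t12: -0.5724
  t13: +1.0796
  t14: +1.6463
  t15: +6.3706
  t16: +0.8394
  t17: +1.5168
  t18: +0.2114
  t19: +0.2723
  t20: +2.6923
  t21: +1.4449
  t22: +0.9490
  t23: +1.2322
  t24: +2.6564
  t25: +0.8975
  t26: -0.2902
  t27: -0.1767
  t28: -0.1226
  t29: -0.7132
  t30: +1.1919
  t31: -0.7569
  t32: +8.3850
Σ = +37.1089 → |volume| = 37.11

Directed edges: 96 total, each appears once with its reverse present → watertight.


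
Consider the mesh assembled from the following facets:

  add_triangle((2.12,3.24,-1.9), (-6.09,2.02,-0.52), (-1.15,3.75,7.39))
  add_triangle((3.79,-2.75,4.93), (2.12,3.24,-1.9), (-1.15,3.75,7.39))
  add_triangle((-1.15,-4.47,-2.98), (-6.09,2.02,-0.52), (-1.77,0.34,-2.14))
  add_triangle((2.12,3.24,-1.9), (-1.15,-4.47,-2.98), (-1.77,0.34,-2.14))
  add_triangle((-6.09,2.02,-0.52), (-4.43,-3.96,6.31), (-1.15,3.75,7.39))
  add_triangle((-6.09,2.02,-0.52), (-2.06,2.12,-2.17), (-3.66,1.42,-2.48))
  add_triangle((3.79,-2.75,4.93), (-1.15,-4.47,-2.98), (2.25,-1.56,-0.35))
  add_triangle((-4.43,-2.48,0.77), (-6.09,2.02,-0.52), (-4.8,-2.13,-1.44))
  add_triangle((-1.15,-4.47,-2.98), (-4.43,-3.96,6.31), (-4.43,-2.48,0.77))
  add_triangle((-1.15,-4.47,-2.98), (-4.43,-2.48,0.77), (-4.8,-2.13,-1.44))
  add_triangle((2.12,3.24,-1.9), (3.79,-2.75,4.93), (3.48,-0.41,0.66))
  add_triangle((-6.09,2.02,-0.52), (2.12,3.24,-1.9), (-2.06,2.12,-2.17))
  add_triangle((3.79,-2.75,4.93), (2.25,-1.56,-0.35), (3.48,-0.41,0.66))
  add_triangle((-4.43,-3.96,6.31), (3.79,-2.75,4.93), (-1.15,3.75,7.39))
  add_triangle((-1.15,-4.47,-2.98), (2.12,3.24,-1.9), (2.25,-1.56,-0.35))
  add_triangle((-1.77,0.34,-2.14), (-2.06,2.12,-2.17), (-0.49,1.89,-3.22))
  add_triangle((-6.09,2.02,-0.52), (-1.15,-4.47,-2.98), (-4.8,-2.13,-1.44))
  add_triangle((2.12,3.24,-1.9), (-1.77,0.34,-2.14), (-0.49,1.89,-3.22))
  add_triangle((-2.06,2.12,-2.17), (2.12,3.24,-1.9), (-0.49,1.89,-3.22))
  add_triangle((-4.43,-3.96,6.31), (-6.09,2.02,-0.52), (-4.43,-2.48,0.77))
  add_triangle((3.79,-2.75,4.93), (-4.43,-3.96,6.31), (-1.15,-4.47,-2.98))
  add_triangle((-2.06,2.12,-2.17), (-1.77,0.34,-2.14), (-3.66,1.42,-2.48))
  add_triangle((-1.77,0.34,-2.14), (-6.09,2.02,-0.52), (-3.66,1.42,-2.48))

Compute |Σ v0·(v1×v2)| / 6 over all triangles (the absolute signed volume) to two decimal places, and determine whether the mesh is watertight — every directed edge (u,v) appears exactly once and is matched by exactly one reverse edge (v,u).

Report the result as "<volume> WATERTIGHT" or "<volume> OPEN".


Per-triangle v0·(v1×v2)/6:
  t1: +37.0854
  t2: +35.3979
  t3: +9.0709
  t4: +7.8865
  t5: +64.1339
  t6: +2.7438
  t7: +11.0473
  t8: +8.4676
  t9: +19.1254
  t10: +7.7330
  t11: +5.4482
  t12: +4.9464
  t13: +4.2005
  t14: +62.5028
  t15: +8.6808
  t16: +1.5064
  t17: +5.8146
  t18: -0.4626
  t19: +3.0667
  t20: +20.4829
  t21: +47.1762
  t22: +0.9216
  t23: +0.9595
Σ = +367.9357 → |volume| = 367.94

Directed edges: 69 total; 3 unmatched, e.g. (3.48,-0.41,0.66)→(2.12,3.24,-1.9) → open.

367.94 OPEN


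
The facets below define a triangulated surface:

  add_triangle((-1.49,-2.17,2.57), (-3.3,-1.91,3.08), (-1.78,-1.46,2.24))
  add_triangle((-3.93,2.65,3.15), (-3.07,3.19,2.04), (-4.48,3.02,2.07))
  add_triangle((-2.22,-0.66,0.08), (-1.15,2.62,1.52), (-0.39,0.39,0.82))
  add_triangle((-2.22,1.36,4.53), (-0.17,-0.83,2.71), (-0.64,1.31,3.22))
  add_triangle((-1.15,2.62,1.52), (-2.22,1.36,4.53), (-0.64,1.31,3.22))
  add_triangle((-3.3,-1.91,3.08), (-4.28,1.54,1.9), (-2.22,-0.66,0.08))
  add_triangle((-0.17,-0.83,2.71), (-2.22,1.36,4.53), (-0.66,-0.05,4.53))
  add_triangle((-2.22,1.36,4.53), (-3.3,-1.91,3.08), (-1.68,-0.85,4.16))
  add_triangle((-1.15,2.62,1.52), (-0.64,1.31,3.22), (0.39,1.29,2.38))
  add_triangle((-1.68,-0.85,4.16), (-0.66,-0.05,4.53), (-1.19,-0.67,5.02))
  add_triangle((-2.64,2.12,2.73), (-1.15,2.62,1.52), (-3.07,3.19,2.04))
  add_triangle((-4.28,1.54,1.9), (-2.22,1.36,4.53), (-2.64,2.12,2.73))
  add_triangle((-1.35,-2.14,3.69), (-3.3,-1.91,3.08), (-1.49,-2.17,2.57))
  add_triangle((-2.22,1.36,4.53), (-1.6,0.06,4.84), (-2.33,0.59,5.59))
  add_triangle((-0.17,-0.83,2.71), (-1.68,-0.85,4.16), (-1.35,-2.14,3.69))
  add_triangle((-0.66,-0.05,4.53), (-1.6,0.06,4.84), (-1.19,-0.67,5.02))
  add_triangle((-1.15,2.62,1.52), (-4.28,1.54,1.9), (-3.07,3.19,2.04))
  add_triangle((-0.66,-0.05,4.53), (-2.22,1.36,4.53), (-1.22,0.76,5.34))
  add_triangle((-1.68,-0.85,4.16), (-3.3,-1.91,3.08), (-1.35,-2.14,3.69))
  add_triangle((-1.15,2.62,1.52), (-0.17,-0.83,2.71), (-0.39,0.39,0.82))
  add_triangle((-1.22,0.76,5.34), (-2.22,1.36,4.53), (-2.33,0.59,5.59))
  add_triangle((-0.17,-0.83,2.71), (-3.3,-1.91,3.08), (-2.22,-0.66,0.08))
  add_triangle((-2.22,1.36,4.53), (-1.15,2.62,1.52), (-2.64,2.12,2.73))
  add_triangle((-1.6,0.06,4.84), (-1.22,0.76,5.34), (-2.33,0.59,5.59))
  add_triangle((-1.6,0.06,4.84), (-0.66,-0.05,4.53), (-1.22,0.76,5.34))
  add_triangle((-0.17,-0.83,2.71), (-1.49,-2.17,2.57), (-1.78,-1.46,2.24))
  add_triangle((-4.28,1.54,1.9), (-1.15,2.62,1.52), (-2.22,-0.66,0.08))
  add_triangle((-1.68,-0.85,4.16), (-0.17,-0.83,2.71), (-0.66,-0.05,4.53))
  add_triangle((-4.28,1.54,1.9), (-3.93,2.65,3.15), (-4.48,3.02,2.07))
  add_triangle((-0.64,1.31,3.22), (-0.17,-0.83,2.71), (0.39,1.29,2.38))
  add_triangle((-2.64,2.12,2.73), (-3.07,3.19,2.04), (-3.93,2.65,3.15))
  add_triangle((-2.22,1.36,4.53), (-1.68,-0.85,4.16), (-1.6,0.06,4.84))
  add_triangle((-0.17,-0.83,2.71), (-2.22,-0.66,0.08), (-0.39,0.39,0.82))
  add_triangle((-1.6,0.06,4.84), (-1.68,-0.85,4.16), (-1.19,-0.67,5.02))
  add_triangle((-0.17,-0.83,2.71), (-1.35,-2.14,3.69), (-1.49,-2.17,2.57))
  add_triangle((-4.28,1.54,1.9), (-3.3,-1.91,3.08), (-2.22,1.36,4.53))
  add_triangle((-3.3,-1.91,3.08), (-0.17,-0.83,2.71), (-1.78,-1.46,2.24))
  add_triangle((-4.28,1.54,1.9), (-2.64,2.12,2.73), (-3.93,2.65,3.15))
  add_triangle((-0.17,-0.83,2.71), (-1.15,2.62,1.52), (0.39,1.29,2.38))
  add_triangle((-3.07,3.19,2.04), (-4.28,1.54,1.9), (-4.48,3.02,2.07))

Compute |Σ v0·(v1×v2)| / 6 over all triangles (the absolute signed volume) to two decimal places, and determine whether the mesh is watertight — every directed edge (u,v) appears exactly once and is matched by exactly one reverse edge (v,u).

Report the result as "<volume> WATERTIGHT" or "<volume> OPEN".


Per-triangle v0·(v1×v2)/6:
  t1: -0.1374
  t2: +1.1158
  t3: -0.6065
  t4: +1.4642
  t5: +1.6373
  t6: +3.6813
  t7: -0.7030
  t8: +3.6052
  t9: +1.0735
  t10: -0.2199
  t11: +0.9525
  t12: +2.3347
  t13: +0.8664
  t14: -0.2036
  t15: +0.8615
  t16: +0.4545
  t17: -0.4360
  t18: -0.4940
  t19: +2.1004
  t20: -0.1664
  t21: +0.8871
  t22: -0.0753
  t23: +1.7294
  t24: +0.4988
  t25: +0.5154
  t26: -0.5595
  t27: +0.3746
  t28: +0.7852
  t29: +1.3400
  t30: +0.9587
  t31: +0.5440
  t32: +0.8460
  t33: -0.7386
  t34: +0.5215
  t35: +0.0926
  t36: +8.4780
  t37: -0.3702
  t38: +0.2006
  t39: -1.7133
  t40: -0.5593
Σ = +30.9360 → |volume| = 30.94

Directed edges: 120 total, each appears once with its reverse present → watertight.

30.94 WATERTIGHT
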